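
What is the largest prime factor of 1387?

1387 = 19 · 73
73 is prime.
So 1387 = 19 · 73; the largest prime factor is 73.

73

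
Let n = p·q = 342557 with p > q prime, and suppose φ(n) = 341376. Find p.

673

φ(n) = (p−1)(q−1) = n − (p+q) + 1, so p + q = 342557 − 341376 + 1 = 1182.
p and q are the roots of t² − 1182t + 342557 = 0.
Discriminant: 1182² − 4·342557 = 1397124 − 1370228 = 26896; √26896 = 164.
q = (1182 − 164)/2 = 509, p = (1182 + 164)/2 = 673.
Check: 509 · 673 = 342557.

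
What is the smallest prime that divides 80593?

83

80593 is odd.
Digit sum 25, not divisible by 3.
Ends in 3: not divisible by 5.
7: 80593 = 7·11513 + 2
11: 80593 = 11·7326 + 7
13: 80593 = 13·6199 + 6
17: 80593 = 17·4740 + 13
19: 80593 = 19·4241 + 14
23: 80593 = 23·3504 + 1
29: 80593 = 29·2779 + 2
31: 80593 = 31·2599 + 24
37: 80593 = 37·2178 + 7
41: 80593 = 41·1965 + 28
43: 80593 = 43·1874 + 11
47: 80593 = 47·1714 + 35
53: 80593 = 53·1520 + 33
59: 80593 = 59·1365 + 58
61: 80593 = 61·1321 + 12
67: 80593 = 67·1202 + 59
71: 80593 = 71·1135 + 8
73: 80593 = 73·1104 + 1
79: 80593 = 79·1020 + 13
83: 80593 = 83·971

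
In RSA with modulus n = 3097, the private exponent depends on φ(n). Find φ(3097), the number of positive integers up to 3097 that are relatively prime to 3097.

2916

Factor: 3097 = 19 · 163.
φ(3097) = (19−1) · (163−1) = 18 · 162 = 2916.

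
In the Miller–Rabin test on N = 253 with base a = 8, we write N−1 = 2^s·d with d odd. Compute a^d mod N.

253 − 1 = 252 = 2^2 · 63, so d = 63.
8^1 ≡ 8 (mod 253)
8^2 ≡ 8^2 = 64 ≡ 64 (mod 253)
8^4 ≡ 64^2 = 4096 ≡ 48 (mod 253)
8^8 ≡ 48^2 = 2304 ≡ 27 (mod 253)
8^16 ≡ 27^2 = 729 ≡ 223 (mod 253)
8^32 ≡ 223^2 = 49729 ≡ 141 (mod 253)
63 = 32 + 16 + 8 + 4 + 2 + 1 in binary powers of 2.
So 8^63 ≡ 141 · 223 · 27 · 48 · 64 · 8 ≡ 50 (mod 253).
Squaring chain: 50 → 223; never reaches −1, so base 8 is a Miller–Rabin witness that 253 is composite.

50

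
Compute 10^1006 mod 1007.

10^1 ≡ 10 (mod 1007)
10^2 ≡ 10^2 = 100 ≡ 100 (mod 1007)
10^4 ≡ 100^2 = 10000 ≡ 937 (mod 1007)
10^8 ≡ 937^2 = 877969 ≡ 872 (mod 1007)
10^16 ≡ 872^2 = 760384 ≡ 99 (mod 1007)
10^32 ≡ 99^2 = 9801 ≡ 738 (mod 1007)
10^64 ≡ 738^2 = 544644 ≡ 864 (mod 1007)
10^128 ≡ 864^2 = 746496 ≡ 309 (mod 1007)
10^256 ≡ 309^2 = 95481 ≡ 823 (mod 1007)
10^512 ≡ 823^2 = 677329 ≡ 625 (mod 1007)
1006 = 512 + 256 + 128 + 64 + 32 + 8 + 4 + 2 in binary powers of 2.
So 10^1006 ≡ 625 · 823 · 309 · 864 · 738 · 872 · 937 · 100 ≡ 42 (mod 1007).
Since 42 ≠ 1, base 10 is a Fermat witness: 1007 is composite.

42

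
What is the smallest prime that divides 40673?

89

40673 is odd.
Digit sum 20, not divisible by 3.
Ends in 3: not divisible by 5.
7: 40673 = 7·5810 + 3
11: 40673 = 11·3697 + 6
13: 40673 = 13·3128 + 9
17: 40673 = 17·2392 + 9
19: 40673 = 19·2140 + 13
23: 40673 = 23·1768 + 9
29: 40673 = 29·1402 + 15
31: 40673 = 31·1312 + 1
37: 40673 = 37·1099 + 10
41: 40673 = 41·992 + 1
43: 40673 = 43·945 + 38
47: 40673 = 47·865 + 18
53: 40673 = 53·767 + 22
59: 40673 = 59·689 + 22
61: 40673 = 61·666 + 47
67: 40673 = 67·607 + 4
71: 40673 = 71·572 + 61
73: 40673 = 73·557 + 12
79: 40673 = 79·514 + 67
83: 40673 = 83·490 + 3
89: 40673 = 89·457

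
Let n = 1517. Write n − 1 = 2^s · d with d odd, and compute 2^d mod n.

923

1517 − 1 = 1516 = 2^2 · 379, so d = 379.
2^1 ≡ 2 (mod 1517)
2^2 ≡ 2^2 = 4 ≡ 4 (mod 1517)
2^4 ≡ 4^2 = 16 ≡ 16 (mod 1517)
2^8 ≡ 16^2 = 256 ≡ 256 (mod 1517)
2^16 ≡ 256^2 = 65536 ≡ 305 (mod 1517)
2^32 ≡ 305^2 = 93025 ≡ 488 (mod 1517)
2^64 ≡ 488^2 = 238144 ≡ 1492 (mod 1517)
2^128 ≡ 1492^2 = 2226064 ≡ 625 (mod 1517)
2^256 ≡ 625^2 = 390625 ≡ 756 (mod 1517)
379 = 256 + 64 + 32 + 16 + 8 + 2 + 1 in binary powers of 2.
So 2^379 ≡ 756 · 1492 · 488 · 305 · 256 · 4 · 2 ≡ 923 (mod 1517).
Squaring chain: 923 → 892; never reaches −1, so base 2 is a Miller–Rabin witness that 1517 is composite.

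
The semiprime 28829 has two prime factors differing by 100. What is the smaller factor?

127

Since p = q + 100, we have 28829 = q(q + 100), so q² + 100q − 28829 = 0.
Discriminant: 100² + 4·28829 = 10000 + 115316 = 125316; √125316 = 354.
q = (−100 + 354)/2 = 127, and p = q + 100 = 227.
Check: 127 · 227 = 28829.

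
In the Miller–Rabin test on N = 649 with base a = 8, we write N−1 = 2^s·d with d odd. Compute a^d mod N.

514

649 − 1 = 648 = 2^3 · 81, so d = 81.
8^1 ≡ 8 (mod 649)
8^2 ≡ 8^2 = 64 ≡ 64 (mod 649)
8^4 ≡ 64^2 = 4096 ≡ 202 (mod 649)
8^8 ≡ 202^2 = 40804 ≡ 566 (mod 649)
8^16 ≡ 566^2 = 320356 ≡ 399 (mod 649)
8^32 ≡ 399^2 = 159201 ≡ 196 (mod 649)
8^64 ≡ 196^2 = 38416 ≡ 125 (mod 649)
81 = 64 + 16 + 1 in binary powers of 2.
So 8^81 ≡ 125 · 399 · 8 ≡ 514 (mod 649).
Squaring chain: 514 → 53 → 213; never reaches −1, so base 8 is a Miller–Rabin witness that 649 is composite.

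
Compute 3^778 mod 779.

214

3^1 ≡ 3 (mod 779)
3^2 ≡ 3^2 = 9 ≡ 9 (mod 779)
3^4 ≡ 9^2 = 81 ≡ 81 (mod 779)
3^8 ≡ 81^2 = 6561 ≡ 329 (mod 779)
3^16 ≡ 329^2 = 108241 ≡ 739 (mod 779)
3^32 ≡ 739^2 = 546121 ≡ 42 (mod 779)
3^64 ≡ 42^2 = 1764 ≡ 206 (mod 779)
3^128 ≡ 206^2 = 42436 ≡ 370 (mod 779)
3^256 ≡ 370^2 = 136900 ≡ 575 (mod 779)
3^512 ≡ 575^2 = 330625 ≡ 329 (mod 779)
778 = 512 + 256 + 8 + 2 in binary powers of 2.
So 3^778 ≡ 329 · 575 · 329 · 9 ≡ 214 (mod 779).
Since 214 ≠ 1, base 3 is a Fermat witness: 779 is composite.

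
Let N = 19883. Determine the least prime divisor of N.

59

19883 is odd.
Digit sum 29, not divisible by 3.
Ends in 3: not divisible by 5.
7: 19883 = 7·2840 + 3
11: 19883 = 11·1807 + 6
13: 19883 = 13·1529 + 6
17: 19883 = 17·1169 + 10
19: 19883 = 19·1046 + 9
23: 19883 = 23·864 + 11
29: 19883 = 29·685 + 18
31: 19883 = 31·641 + 12
37: 19883 = 37·537 + 14
41: 19883 = 41·484 + 39
43: 19883 = 43·462 + 17
47: 19883 = 47·423 + 2
53: 19883 = 53·375 + 8
59: 19883 = 59·337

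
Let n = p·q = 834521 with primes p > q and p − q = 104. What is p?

967

Since p = q + 104, we have 834521 = q(q + 104), so q² + 104q − 834521 = 0.
Discriminant: 104² + 4·834521 = 10816 + 3338084 = 3348900; √3348900 = 1830.
q = (−104 + 1830)/2 = 863, and p = q + 104 = 967.
Check: 863 · 967 = 834521.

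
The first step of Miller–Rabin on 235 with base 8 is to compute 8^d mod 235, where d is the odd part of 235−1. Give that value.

158

235 − 1 = 234 = 2^1 · 117, so d = 117.
8^1 ≡ 8 (mod 235)
8^2 ≡ 8^2 = 64 ≡ 64 (mod 235)
8^4 ≡ 64^2 = 4096 ≡ 101 (mod 235)
8^8 ≡ 101^2 = 10201 ≡ 96 (mod 235)
8^16 ≡ 96^2 = 9216 ≡ 51 (mod 235)
8^32 ≡ 51^2 = 2601 ≡ 16 (mod 235)
8^64 ≡ 16^2 = 256 ≡ 21 (mod 235)
117 = 64 + 32 + 16 + 4 + 1 in binary powers of 2.
So 8^117 ≡ 21 · 16 · 51 · 101 · 8 ≡ 158 (mod 235).
Squaring chain: 158; never reaches −1, so base 8 is a Miller–Rabin witness that 235 is composite.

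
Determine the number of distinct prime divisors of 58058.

5

58058 = 2 · 29029
29029 = 7 · 4147
4147 = 11 · 377
377 = 13 · 29
58058 = 2 · 7 · 11 · 13 · 29, which has 5 distinct prime factors.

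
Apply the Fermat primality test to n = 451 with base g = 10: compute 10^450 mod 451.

1

10^1 ≡ 10 (mod 451)
10^2 ≡ 10^2 = 100 ≡ 100 (mod 451)
10^4 ≡ 100^2 = 10000 ≡ 78 (mod 451)
10^8 ≡ 78^2 = 6084 ≡ 221 (mod 451)
10^16 ≡ 221^2 = 48841 ≡ 133 (mod 451)
10^32 ≡ 133^2 = 17689 ≡ 100 (mod 451)
10^64 ≡ 100^2 = 10000 ≡ 78 (mod 451)
10^128 ≡ 78^2 = 6084 ≡ 221 (mod 451)
10^256 ≡ 221^2 = 48841 ≡ 133 (mod 451)
450 = 256 + 128 + 64 + 2 in binary powers of 2.
So 10^450 ≡ 133 · 221 · 78 · 100 ≡ 1 (mod 451).
Since the result is 1, base 10 gives no evidence that 451 is composite.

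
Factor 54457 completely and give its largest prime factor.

54457 = 13 · 4189
4189 = 59 · 71
71 is prime.
So 54457 = 13 · 59 · 71; the largest prime factor is 71.

71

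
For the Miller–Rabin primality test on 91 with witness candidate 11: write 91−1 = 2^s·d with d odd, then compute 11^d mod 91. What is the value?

8

91 − 1 = 90 = 2^1 · 45, so d = 45.
11^1 ≡ 11 (mod 91)
11^2 ≡ 11^2 = 121 ≡ 30 (mod 91)
11^4 ≡ 30^2 = 900 ≡ 81 (mod 91)
11^8 ≡ 81^2 = 6561 ≡ 9 (mod 91)
11^16 ≡ 9^2 = 81 ≡ 81 (mod 91)
11^32 ≡ 81^2 = 6561 ≡ 9 (mod 91)
45 = 32 + 8 + 4 + 1 in binary powers of 2.
So 11^45 ≡ 9 · 9 · 81 · 11 ≡ 8 (mod 91).
Squaring chain: 8; never reaches −1, so base 11 is a Miller–Rabin witness that 91 is composite.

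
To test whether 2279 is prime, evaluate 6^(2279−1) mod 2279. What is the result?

6^1 ≡ 6 (mod 2279)
6^2 ≡ 6^2 = 36 ≡ 36 (mod 2279)
6^4 ≡ 36^2 = 1296 ≡ 1296 (mod 2279)
6^8 ≡ 1296^2 = 1679616 ≡ 2272 (mod 2279)
6^16 ≡ 2272^2 = 5161984 ≡ 49 (mod 2279)
6^32 ≡ 49^2 = 2401 ≡ 122 (mod 2279)
6^64 ≡ 122^2 = 14884 ≡ 1210 (mod 2279)
6^128 ≡ 1210^2 = 1464100 ≡ 982 (mod 2279)
6^256 ≡ 982^2 = 964324 ≡ 307 (mod 2279)
6^512 ≡ 307^2 = 94249 ≡ 810 (mod 2279)
6^1024 ≡ 810^2 = 656100 ≡ 2027 (mod 2279)
6^2048 ≡ 2027^2 = 4108729 ≡ 1971 (mod 2279)
2278 = 2048 + 128 + 64 + 32 + 4 + 2 in binary powers of 2.
So 6^2278 ≡ 1971 · 982 · 1210 · 122 · 1296 · 36 ≡ 49 (mod 2279).
Since 49 ≠ 1, base 6 is a Fermat witness: 2279 is composite.

49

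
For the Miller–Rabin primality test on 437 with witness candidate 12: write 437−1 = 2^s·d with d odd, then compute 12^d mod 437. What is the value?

437 − 1 = 436 = 2^2 · 109, so d = 109.
12^1 ≡ 12 (mod 437)
12^2 ≡ 12^2 = 144 ≡ 144 (mod 437)
12^4 ≡ 144^2 = 20736 ≡ 197 (mod 437)
12^8 ≡ 197^2 = 38809 ≡ 353 (mod 437)
12^16 ≡ 353^2 = 124609 ≡ 64 (mod 437)
12^32 ≡ 64^2 = 4096 ≡ 163 (mod 437)
12^64 ≡ 163^2 = 26569 ≡ 349 (mod 437)
109 = 64 + 32 + 8 + 4 + 1 in binary powers of 2.
So 12^109 ≡ 349 · 163 · 353 · 197 · 12 ≡ 278 (mod 437).
Squaring chain: 278 → 372; never reaches −1, so base 12 is a Miller–Rabin witness that 437 is composite.

278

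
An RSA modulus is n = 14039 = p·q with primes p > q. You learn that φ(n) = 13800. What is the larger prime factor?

φ(n) = (p−1)(q−1) = n − (p+q) + 1, so p + q = 14039 − 13800 + 1 = 240.
p and q are the roots of t² − 240t + 14039 = 0.
Discriminant: 240² − 4·14039 = 57600 − 56156 = 1444; √1444 = 38.
q = (240 − 38)/2 = 101, p = (240 + 38)/2 = 139.
Check: 101 · 139 = 14039.

139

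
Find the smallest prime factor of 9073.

9073 is odd.
Digit sum 19, not divisible by 3.
Ends in 3: not divisible by 5.
7: 9073 = 7·1296 + 1
11: 9073 = 11·824 + 9
13: 9073 = 13·697 + 12
17: 9073 = 17·533 + 12
19: 9073 = 19·477 + 10
23: 9073 = 23·394 + 11
29: 9073 = 29·312 + 25
31: 9073 = 31·292 + 21
37: 9073 = 37·245 + 8
41: 9073 = 41·221 + 12
43: 9073 = 43·211

43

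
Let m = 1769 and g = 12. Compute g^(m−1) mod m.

1306

12^1 ≡ 12 (mod 1769)
12^2 ≡ 12^2 = 144 ≡ 144 (mod 1769)
12^4 ≡ 144^2 = 20736 ≡ 1277 (mod 1769)
12^8 ≡ 1277^2 = 1630729 ≡ 1480 (mod 1769)
12^16 ≡ 1480^2 = 2190400 ≡ 378 (mod 1769)
12^32 ≡ 378^2 = 142884 ≡ 1364 (mod 1769)
12^64 ≡ 1364^2 = 1860496 ≡ 1277 (mod 1769)
12^128 ≡ 1277^2 = 1630729 ≡ 1480 (mod 1769)
12^256 ≡ 1480^2 = 2190400 ≡ 378 (mod 1769)
12^512 ≡ 378^2 = 142884 ≡ 1364 (mod 1769)
12^1024 ≡ 1364^2 = 1860496 ≡ 1277 (mod 1769)
1768 = 1024 + 512 + 128 + 64 + 32 + 8 in binary powers of 2.
So 12^1768 ≡ 1277 · 1364 · 1480 · 1277 · 1364 · 1480 ≡ 1306 (mod 1769).
Since 1306 ≠ 1, base 12 is a Fermat witness: 1769 is composite.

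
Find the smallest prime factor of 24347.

24347 is odd.
Digit sum 20, not divisible by 3.
Ends in 7: not divisible by 5.
7: 24347 = 7·3478 + 1
11: 24347 = 11·2213 + 4
13: 24347 = 13·1872 + 11
17: 24347 = 17·1432 + 3
19: 24347 = 19·1281 + 8
23: 24347 = 23·1058 + 13
29: 24347 = 29·839 + 16
31: 24347 = 31·785 + 12
37: 24347 = 37·658 + 1
41: 24347 = 41·593 + 34
43: 24347 = 43·566 + 9
47: 24347 = 47·518 + 1
53: 24347 = 53·459 + 20
59: 24347 = 59·412 + 39
61: 24347 = 61·399 + 8
67: 24347 = 67·363 + 26
71: 24347 = 71·342 + 65
73: 24347 = 73·333 + 38
79: 24347 = 79·308 + 15
83: 24347 = 83·293 + 28
89: 24347 = 89·273 + 50
97: 24347 = 97·251

97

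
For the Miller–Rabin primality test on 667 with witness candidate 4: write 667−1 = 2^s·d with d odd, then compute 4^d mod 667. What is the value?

179

667 − 1 = 666 = 2^1 · 333, so d = 333.
4^1 ≡ 4 (mod 667)
4^2 ≡ 4^2 = 16 ≡ 16 (mod 667)
4^4 ≡ 16^2 = 256 ≡ 256 (mod 667)
4^8 ≡ 256^2 = 65536 ≡ 170 (mod 667)
4^16 ≡ 170^2 = 28900 ≡ 219 (mod 667)
4^32 ≡ 219^2 = 47961 ≡ 604 (mod 667)
4^64 ≡ 604^2 = 364816 ≡ 634 (mod 667)
4^128 ≡ 634^2 = 401956 ≡ 422 (mod 667)
4^256 ≡ 422^2 = 178084 ≡ 662 (mod 667)
333 = 256 + 64 + 8 + 4 + 1 in binary powers of 2.
So 4^333 ≡ 662 · 634 · 170 · 256 · 4 ≡ 179 (mod 667).
Squaring chain: 179; never reaches −1, so base 4 is a Miller–Rabin witness that 667 is composite.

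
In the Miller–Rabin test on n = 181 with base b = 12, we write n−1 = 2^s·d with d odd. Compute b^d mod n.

180

181 − 1 = 180 = 2^2 · 45, so d = 45.
12^1 ≡ 12 (mod 181)
12^2 ≡ 12^2 = 144 ≡ 144 (mod 181)
12^4 ≡ 144^2 = 20736 ≡ 102 (mod 181)
12^8 ≡ 102^2 = 10404 ≡ 87 (mod 181)
12^16 ≡ 87^2 = 7569 ≡ 148 (mod 181)
12^32 ≡ 148^2 = 21904 ≡ 3 (mod 181)
45 = 32 + 8 + 4 + 1 in binary powers of 2.
So 12^45 ≡ 3 · 87 · 102 · 12 ≡ 180 (mod 181).
Since 12^d ≡ 180 (mod 181), base 12 does not prove 181 composite.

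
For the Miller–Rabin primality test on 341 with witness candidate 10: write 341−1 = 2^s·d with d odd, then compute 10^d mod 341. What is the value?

98

341 − 1 = 340 = 2^2 · 85, so d = 85.
10^1 ≡ 10 (mod 341)
10^2 ≡ 10^2 = 100 ≡ 100 (mod 341)
10^4 ≡ 100^2 = 10000 ≡ 111 (mod 341)
10^8 ≡ 111^2 = 12321 ≡ 45 (mod 341)
10^16 ≡ 45^2 = 2025 ≡ 320 (mod 341)
10^32 ≡ 320^2 = 102400 ≡ 100 (mod 341)
10^64 ≡ 100^2 = 10000 ≡ 111 (mod 341)
85 = 64 + 16 + 4 + 1 in binary powers of 2.
So 10^85 ≡ 111 · 320 · 111 · 10 ≡ 98 (mod 341).
Squaring chain: 98 → 56; never reaches −1, so base 10 is a Miller–Rabin witness that 341 is composite.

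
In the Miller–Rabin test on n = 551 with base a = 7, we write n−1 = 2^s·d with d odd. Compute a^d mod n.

551 − 1 = 550 = 2^1 · 275, so d = 275.
7^1 ≡ 7 (mod 551)
7^2 ≡ 7^2 = 49 ≡ 49 (mod 551)
7^4 ≡ 49^2 = 2401 ≡ 197 (mod 551)
7^8 ≡ 197^2 = 38809 ≡ 239 (mod 551)
7^16 ≡ 239^2 = 57121 ≡ 368 (mod 551)
7^32 ≡ 368^2 = 135424 ≡ 429 (mod 551)
7^64 ≡ 429^2 = 184041 ≡ 7 (mod 551)
7^128 ≡ 7^2 = 49 ≡ 49 (mod 551)
7^256 ≡ 49^2 = 2401 ≡ 197 (mod 551)
275 = 256 + 16 + 2 + 1 in binary powers of 2.
So 7^275 ≡ 197 · 368 · 49 · 7 ≡ 49 (mod 551).
Squaring chain: 49; never reaches −1, so base 7 is a Miller–Rabin witness that 551 is composite.

49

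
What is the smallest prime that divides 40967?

71

40967 is odd.
Digit sum 26, not divisible by 3.
Ends in 7: not divisible by 5.
7: 40967 = 7·5852 + 3
11: 40967 = 11·3724 + 3
13: 40967 = 13·3151 + 4
17: 40967 = 17·2409 + 14
19: 40967 = 19·2156 + 3
23: 40967 = 23·1781 + 4
29: 40967 = 29·1412 + 19
31: 40967 = 31·1321 + 16
37: 40967 = 37·1107 + 8
41: 40967 = 41·999 + 8
43: 40967 = 43·952 + 31
47: 40967 = 47·871 + 30
53: 40967 = 53·772 + 51
59: 40967 = 59·694 + 21
61: 40967 = 61·671 + 36
67: 40967 = 67·611 + 30
71: 40967 = 71·577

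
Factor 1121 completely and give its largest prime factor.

1121 = 19 · 59
59 is prime.
So 1121 = 19 · 59; the largest prime factor is 59.

59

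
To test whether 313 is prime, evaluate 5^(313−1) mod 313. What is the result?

1

5^1 ≡ 5 (mod 313)
5^2 ≡ 5^2 = 25 ≡ 25 (mod 313)
5^4 ≡ 25^2 = 625 ≡ 312 (mod 313)
5^8 ≡ 312^2 = 97344 ≡ 1 (mod 313)
5^16 ≡ 1^2 = 1 ≡ 1 (mod 313)
5^32 ≡ 1^2 = 1 ≡ 1 (mod 313)
5^64 ≡ 1^2 = 1 ≡ 1 (mod 313)
5^128 ≡ 1^2 = 1 ≡ 1 (mod 313)
5^256 ≡ 1^2 = 1 ≡ 1 (mod 313)
312 = 256 + 32 + 16 + 8 in binary powers of 2.
So 5^312 ≡ 1 · 1 · 1 · 1 ≡ 1 (mod 313).
Since the result is 1, base 5 gives no evidence that 313 is composite.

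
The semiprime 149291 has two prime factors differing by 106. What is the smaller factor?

Since p = q + 106, we have 149291 = q(q + 106), so q² + 106q − 149291 = 0.
Discriminant: 106² + 4·149291 = 11236 + 597164 = 608400; √608400 = 780.
q = (−106 + 780)/2 = 337, and p = q + 106 = 443.
Check: 337 · 443 = 149291.

337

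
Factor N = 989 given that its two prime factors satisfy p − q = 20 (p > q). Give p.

43

Since p = q + 20, we have 989 = q(q + 20), so q² + 20q − 989 = 0.
Discriminant: 20² + 4·989 = 400 + 3956 = 4356; √4356 = 66.
q = (−20 + 66)/2 = 23, and p = q + 20 = 43.
Check: 23 · 43 = 989.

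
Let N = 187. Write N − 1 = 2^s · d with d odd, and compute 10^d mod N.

164

187 − 1 = 186 = 2^1 · 93, so d = 93.
10^1 ≡ 10 (mod 187)
10^2 ≡ 10^2 = 100 ≡ 100 (mod 187)
10^4 ≡ 100^2 = 10000 ≡ 89 (mod 187)
10^8 ≡ 89^2 = 7921 ≡ 67 (mod 187)
10^16 ≡ 67^2 = 4489 ≡ 1 (mod 187)
10^32 ≡ 1^2 = 1 ≡ 1 (mod 187)
10^64 ≡ 1^2 = 1 ≡ 1 (mod 187)
93 = 64 + 16 + 8 + 4 + 1 in binary powers of 2.
So 10^93 ≡ 1 · 1 · 67 · 89 · 10 ≡ 164 (mod 187).
Squaring chain: 164; never reaches −1, so base 10 is a Miller–Rabin witness that 187 is composite.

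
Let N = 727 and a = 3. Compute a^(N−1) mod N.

1

3^1 ≡ 3 (mod 727)
3^2 ≡ 3^2 = 9 ≡ 9 (mod 727)
3^4 ≡ 9^2 = 81 ≡ 81 (mod 727)
3^8 ≡ 81^2 = 6561 ≡ 18 (mod 727)
3^16 ≡ 18^2 = 324 ≡ 324 (mod 727)
3^32 ≡ 324^2 = 104976 ≡ 288 (mod 727)
3^64 ≡ 288^2 = 82944 ≡ 66 (mod 727)
3^128 ≡ 66^2 = 4356 ≡ 721 (mod 727)
3^256 ≡ 721^2 = 519841 ≡ 36 (mod 727)
3^512 ≡ 36^2 = 1296 ≡ 569 (mod 727)
726 = 512 + 128 + 64 + 16 + 4 + 2 in binary powers of 2.
So 3^726 ≡ 569 · 721 · 66 · 324 · 81 · 9 ≡ 1 (mod 727).
Since the result is 1, base 3 gives no evidence that 727 is composite.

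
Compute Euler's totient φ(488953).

468384

Factor: 488953 = 43 · 83 · 137.
φ(488953) = (43−1) · (83−1) · (137−1) = 42 · 82 · 136 = 468384.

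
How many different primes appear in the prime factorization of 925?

925 = 5^2 · 37
925 = 5^2 · 37, which has 2 distinct prime factors.

2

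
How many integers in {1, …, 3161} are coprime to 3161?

Factor: 3161 = 29 · 109.
φ(3161) = (29−1) · (109−1) = 28 · 108 = 3024.

3024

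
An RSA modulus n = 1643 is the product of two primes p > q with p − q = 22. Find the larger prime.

Since p = q + 22, we have 1643 = q(q + 22), so q² + 22q − 1643 = 0.
Discriminant: 22² + 4·1643 = 484 + 6572 = 7056; √7056 = 84.
q = (−22 + 84)/2 = 31, and p = q + 22 = 53.
Check: 31 · 53 = 1643.

53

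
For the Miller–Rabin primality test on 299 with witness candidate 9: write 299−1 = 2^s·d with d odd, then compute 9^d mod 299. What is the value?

299 − 1 = 298 = 2^1 · 149, so d = 149.
9^1 ≡ 9 (mod 299)
9^2 ≡ 9^2 = 81 ≡ 81 (mod 299)
9^4 ≡ 81^2 = 6561 ≡ 282 (mod 299)
9^8 ≡ 282^2 = 79524 ≡ 289 (mod 299)
9^16 ≡ 289^2 = 83521 ≡ 100 (mod 299)
9^32 ≡ 100^2 = 10000 ≡ 133 (mod 299)
9^64 ≡ 133^2 = 17689 ≡ 48 (mod 299)
9^128 ≡ 48^2 = 2304 ≡ 211 (mod 299)
149 = 128 + 16 + 4 + 1 in binary powers of 2.
So 9^149 ≡ 211 · 100 · 282 · 9 ≡ 3 (mod 299).
Squaring chain: 3; never reaches −1, so base 9 is a Miller–Rabin witness that 299 is composite.

3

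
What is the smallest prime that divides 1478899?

1478899 is odd.
Digit sum 46, not divisible by 3.
Ends in 9: not divisible by 5.
7: 1478899 = 7·211271 + 2
11: 1478899 = 11·134445 + 4
13: 1478899 = 13·113761 + 6
17: 1478899 = 17·86994 + 1
19: 1478899 = 19·77836 + 15
23: 1478899 = 23·64299 + 22
29: 1478899 = 29·50996 + 15
31: 1478899 = 31·47706 + 13
37: 1478899 = 37·39970 + 9
41: 1478899 = 41·36070 + 29
43: 1478899 = 43·34393

43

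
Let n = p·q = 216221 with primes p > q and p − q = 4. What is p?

Since p = q + 4, we have 216221 = q(q + 4), so q² + 4q − 216221 = 0.
Discriminant: 4² + 4·216221 = 16 + 864884 = 864900; √864900 = 930.
q = (−4 + 930)/2 = 463, and p = q + 4 = 467.
Check: 463 · 467 = 216221.

467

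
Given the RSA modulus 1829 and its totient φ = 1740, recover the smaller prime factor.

31

φ(n) = (p−1)(q−1) = n − (p+q) + 1, so p + q = 1829 − 1740 + 1 = 90.
p and q are the roots of t² − 90t + 1829 = 0.
Discriminant: 90² − 4·1829 = 8100 − 7316 = 784; √784 = 28.
q = (90 − 28)/2 = 31, p = (90 + 28)/2 = 59.
Check: 31 · 59 = 1829.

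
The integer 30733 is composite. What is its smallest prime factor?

73

30733 is odd.
Digit sum 16, not divisible by 3.
Ends in 3: not divisible by 5.
7: 30733 = 7·4390 + 3
11: 30733 = 11·2793 + 10
13: 30733 = 13·2364 + 1
17: 30733 = 17·1807 + 14
19: 30733 = 19·1617 + 10
23: 30733 = 23·1336 + 5
29: 30733 = 29·1059 + 22
31: 30733 = 31·991 + 12
37: 30733 = 37·830 + 23
41: 30733 = 41·749 + 24
43: 30733 = 43·714 + 31
47: 30733 = 47·653 + 42
53: 30733 = 53·579 + 46
59: 30733 = 59·520 + 53
61: 30733 = 61·503 + 50
67: 30733 = 67·458 + 47
71: 30733 = 71·432 + 61
73: 30733 = 73·421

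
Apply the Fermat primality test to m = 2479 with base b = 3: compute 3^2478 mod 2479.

3^1 ≡ 3 (mod 2479)
3^2 ≡ 3^2 = 9 ≡ 9 (mod 2479)
3^4 ≡ 9^2 = 81 ≡ 81 (mod 2479)
3^8 ≡ 81^2 = 6561 ≡ 1603 (mod 2479)
3^16 ≡ 1603^2 = 2569609 ≡ 1365 (mod 2479)
3^32 ≡ 1365^2 = 1863225 ≡ 1496 (mod 2479)
3^64 ≡ 1496^2 = 2238016 ≡ 1958 (mod 2479)
3^128 ≡ 1958^2 = 3833764 ≡ 1230 (mod 2479)
3^256 ≡ 1230^2 = 1512900 ≡ 710 (mod 2479)
3^512 ≡ 710^2 = 504100 ≡ 863 (mod 2479)
3^1024 ≡ 863^2 = 744769 ≡ 1069 (mod 2479)
3^2048 ≡ 1069^2 = 1142761 ≡ 2421 (mod 2479)
2478 = 2048 + 256 + 128 + 32 + 8 + 4 + 2 in binary powers of 2.
So 3^2478 ≡ 2421 · 710 · 1230 · 1496 · 1603 · 81 · 9 ≡ 2452 (mod 2479).
Since 2452 ≠ 1, base 3 is a Fermat witness: 2479 is composite.

2452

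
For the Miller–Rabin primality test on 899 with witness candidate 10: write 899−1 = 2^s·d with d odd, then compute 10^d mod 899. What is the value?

899 − 1 = 898 = 2^1 · 449, so d = 449.
10^1 ≡ 10 (mod 899)
10^2 ≡ 10^2 = 100 ≡ 100 (mod 899)
10^4 ≡ 100^2 = 10000 ≡ 111 (mod 899)
10^8 ≡ 111^2 = 12321 ≡ 634 (mod 899)
10^16 ≡ 634^2 = 401956 ≡ 103 (mod 899)
10^32 ≡ 103^2 = 10609 ≡ 720 (mod 899)
10^64 ≡ 720^2 = 518400 ≡ 576 (mod 899)
10^128 ≡ 576^2 = 331776 ≡ 45 (mod 899)
10^256 ≡ 45^2 = 2025 ≡ 227 (mod 899)
449 = 256 + 128 + 64 + 1 in binary powers of 2.
So 10^449 ≡ 227 · 45 · 576 · 10 ≡ 648 (mod 899).
Squaring chain: 648; never reaches −1, so base 10 is a Miller–Rabin witness that 899 is composite.

648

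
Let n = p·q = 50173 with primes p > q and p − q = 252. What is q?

131

Since p = q + 252, we have 50173 = q(q + 252), so q² + 252q − 50173 = 0.
Discriminant: 252² + 4·50173 = 63504 + 200692 = 264196; √264196 = 514.
q = (−252 + 514)/2 = 131, and p = q + 252 = 383.
Check: 131 · 383 = 50173.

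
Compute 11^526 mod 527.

485

11^1 ≡ 11 (mod 527)
11^2 ≡ 11^2 = 121 ≡ 121 (mod 527)
11^4 ≡ 121^2 = 14641 ≡ 412 (mod 527)
11^8 ≡ 412^2 = 169744 ≡ 50 (mod 527)
11^16 ≡ 50^2 = 2500 ≡ 392 (mod 527)
11^32 ≡ 392^2 = 153664 ≡ 307 (mod 527)
11^64 ≡ 307^2 = 94249 ≡ 443 (mod 527)
11^128 ≡ 443^2 = 196249 ≡ 205 (mod 527)
11^256 ≡ 205^2 = 42025 ≡ 392 (mod 527)
11^512 ≡ 392^2 = 153664 ≡ 307 (mod 527)
526 = 512 + 8 + 4 + 2 in binary powers of 2.
So 11^526 ≡ 307 · 50 · 412 · 121 ≡ 485 (mod 527).
Since 485 ≠ 1, base 11 is a Fermat witness: 527 is composite.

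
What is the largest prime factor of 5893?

5893 = 71 · 83
83 is prime.
So 5893 = 71 · 83; the largest prime factor is 83.

83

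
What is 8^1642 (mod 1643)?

250

8^1 ≡ 8 (mod 1643)
8^2 ≡ 8^2 = 64 ≡ 64 (mod 1643)
8^4 ≡ 64^2 = 4096 ≡ 810 (mod 1643)
8^8 ≡ 810^2 = 656100 ≡ 543 (mod 1643)
8^16 ≡ 543^2 = 294849 ≡ 752 (mod 1643)
8^32 ≡ 752^2 = 565504 ≡ 312 (mod 1643)
8^64 ≡ 312^2 = 97344 ≡ 407 (mod 1643)
8^128 ≡ 407^2 = 165649 ≡ 1349 (mod 1643)
8^256 ≡ 1349^2 = 1819801 ≡ 1000 (mod 1643)
8^512 ≡ 1000^2 = 1000000 ≡ 1056 (mod 1643)
8^1024 ≡ 1056^2 = 1115136 ≡ 1182 (mod 1643)
1642 = 1024 + 512 + 64 + 32 + 8 + 2 in binary powers of 2.
So 8^1642 ≡ 1182 · 1056 · 407 · 312 · 543 · 64 ≡ 250 (mod 1643).
Since 250 ≠ 1, base 8 is a Fermat witness: 1643 is composite.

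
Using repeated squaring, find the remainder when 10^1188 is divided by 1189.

426

10^1 ≡ 10 (mod 1189)
10^2 ≡ 10^2 = 100 ≡ 100 (mod 1189)
10^4 ≡ 100^2 = 10000 ≡ 488 (mod 1189)
10^8 ≡ 488^2 = 238144 ≡ 344 (mod 1189)
10^16 ≡ 344^2 = 118336 ≡ 625 (mod 1189)
10^32 ≡ 625^2 = 390625 ≡ 633 (mod 1189)
10^64 ≡ 633^2 = 400689 ≡ 1185 (mod 1189)
10^128 ≡ 1185^2 = 1404225 ≡ 16 (mod 1189)
10^256 ≡ 16^2 = 256 ≡ 256 (mod 1189)
10^512 ≡ 256^2 = 65536 ≡ 141 (mod 1189)
10^1024 ≡ 141^2 = 19881 ≡ 857 (mod 1189)
1188 = 1024 + 128 + 32 + 4 in binary powers of 2.
So 10^1188 ≡ 857 · 16 · 633 · 488 ≡ 426 (mod 1189).
Since 426 ≠ 1, base 10 is a Fermat witness: 1189 is composite.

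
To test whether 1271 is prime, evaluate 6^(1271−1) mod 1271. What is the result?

583

6^1 ≡ 6 (mod 1271)
6^2 ≡ 6^2 = 36 ≡ 36 (mod 1271)
6^4 ≡ 36^2 = 1296 ≡ 25 (mod 1271)
6^8 ≡ 25^2 = 625 ≡ 625 (mod 1271)
6^16 ≡ 625^2 = 390625 ≡ 428 (mod 1271)
6^32 ≡ 428^2 = 183184 ≡ 160 (mod 1271)
6^64 ≡ 160^2 = 25600 ≡ 180 (mod 1271)
6^128 ≡ 180^2 = 32400 ≡ 625 (mod 1271)
6^256 ≡ 625^2 = 390625 ≡ 428 (mod 1271)
6^512 ≡ 428^2 = 183184 ≡ 160 (mod 1271)
6^1024 ≡ 160^2 = 25600 ≡ 180 (mod 1271)
1270 = 1024 + 128 + 64 + 32 + 16 + 4 + 2 in binary powers of 2.
So 6^1270 ≡ 180 · 625 · 180 · 160 · 428 · 25 · 36 ≡ 583 (mod 1271).
Since 583 ≠ 1, base 6 is a Fermat witness: 1271 is composite.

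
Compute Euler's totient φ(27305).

21168

Factor: 27305 = 5 · 43 · 127.
φ(27305) = (5−1) · (43−1) · (127−1) = 4 · 42 · 126 = 21168.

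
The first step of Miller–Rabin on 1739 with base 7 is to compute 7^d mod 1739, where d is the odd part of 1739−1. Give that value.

1452

1739 − 1 = 1738 = 2^1 · 869, so d = 869.
7^1 ≡ 7 (mod 1739)
7^2 ≡ 7^2 = 49 ≡ 49 (mod 1739)
7^4 ≡ 49^2 = 2401 ≡ 662 (mod 1739)
7^8 ≡ 662^2 = 438244 ≡ 16 (mod 1739)
7^16 ≡ 16^2 = 256 ≡ 256 (mod 1739)
7^32 ≡ 256^2 = 65536 ≡ 1193 (mod 1739)
7^64 ≡ 1193^2 = 1423249 ≡ 747 (mod 1739)
7^128 ≡ 747^2 = 558009 ≡ 1529 (mod 1739)
7^256 ≡ 1529^2 = 2337841 ≡ 625 (mod 1739)
7^512 ≡ 625^2 = 390625 ≡ 1089 (mod 1739)
869 = 512 + 256 + 64 + 32 + 4 + 1 in binary powers of 2.
So 7^869 ≡ 1089 · 625 · 747 · 1193 · 662 · 7 ≡ 1452 (mod 1739).
Squaring chain: 1452; never reaches −1, so base 7 is a Miller–Rabin witness that 1739 is composite.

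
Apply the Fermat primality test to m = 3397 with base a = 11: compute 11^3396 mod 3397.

11^1 ≡ 11 (mod 3397)
11^2 ≡ 11^2 = 121 ≡ 121 (mod 3397)
11^4 ≡ 121^2 = 14641 ≡ 1053 (mod 3397)
11^8 ≡ 1053^2 = 1108809 ≡ 1387 (mod 3397)
11^16 ≡ 1387^2 = 1923769 ≡ 1067 (mod 3397)
11^32 ≡ 1067^2 = 1138489 ≡ 494 (mod 3397)
11^64 ≡ 494^2 = 244036 ≡ 2849 (mod 3397)
11^128 ≡ 2849^2 = 8116801 ≡ 1368 (mod 3397)
11^256 ≡ 1368^2 = 1871424 ≡ 3074 (mod 3397)
11^512 ≡ 3074^2 = 9449476 ≡ 2419 (mod 3397)
11^1024 ≡ 2419^2 = 5851561 ≡ 1927 (mod 3397)
11^2048 ≡ 1927^2 = 3713329 ≡ 408 (mod 3397)
3396 = 2048 + 1024 + 256 + 64 + 4 in binary powers of 2.
So 11^3396 ≡ 408 · 1927 · 3074 · 2849 · 1053 ≡ 699 (mod 3397).
Since 699 ≠ 1, base 11 is a Fermat witness: 3397 is composite.

699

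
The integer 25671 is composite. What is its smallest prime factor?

25671 is odd.
Digit sum 21, divisible by 3.

3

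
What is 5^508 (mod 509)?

5^1 ≡ 5 (mod 509)
5^2 ≡ 5^2 = 25 ≡ 25 (mod 509)
5^4 ≡ 25^2 = 625 ≡ 116 (mod 509)
5^8 ≡ 116^2 = 13456 ≡ 222 (mod 509)
5^16 ≡ 222^2 = 49284 ≡ 420 (mod 509)
5^32 ≡ 420^2 = 176400 ≡ 286 (mod 509)
5^64 ≡ 286^2 = 81796 ≡ 356 (mod 509)
5^128 ≡ 356^2 = 126736 ≡ 504 (mod 509)
5^256 ≡ 504^2 = 254016 ≡ 25 (mod 509)
508 = 256 + 128 + 64 + 32 + 16 + 8 + 4 in binary powers of 2.
So 5^508 ≡ 25 · 504 · 356 · 286 · 420 · 222 · 116 ≡ 1 (mod 509).
Since the result is 1, base 5 gives no evidence that 509 is composite.

1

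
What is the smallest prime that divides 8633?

89

8633 is odd.
Digit sum 20, not divisible by 3.
Ends in 3: not divisible by 5.
7: 8633 = 7·1233 + 2
11: 8633 = 11·784 + 9
13: 8633 = 13·664 + 1
17: 8633 = 17·507 + 14
19: 8633 = 19·454 + 7
23: 8633 = 23·375 + 8
29: 8633 = 29·297 + 20
31: 8633 = 31·278 + 15
37: 8633 = 37·233 + 12
41: 8633 = 41·210 + 23
43: 8633 = 43·200 + 33
47: 8633 = 47·183 + 32
53: 8633 = 53·162 + 47
59: 8633 = 59·146 + 19
61: 8633 = 61·141 + 32
67: 8633 = 67·128 + 57
71: 8633 = 71·121 + 42
73: 8633 = 73·118 + 19
79: 8633 = 79·109 + 22
83: 8633 = 83·104 + 1
89: 8633 = 89·97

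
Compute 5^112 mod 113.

5^1 ≡ 5 (mod 113)
5^2 ≡ 5^2 = 25 ≡ 25 (mod 113)
5^4 ≡ 25^2 = 625 ≡ 60 (mod 113)
5^8 ≡ 60^2 = 3600 ≡ 97 (mod 113)
5^16 ≡ 97^2 = 9409 ≡ 30 (mod 113)
5^32 ≡ 30^2 = 900 ≡ 109 (mod 113)
5^64 ≡ 109^2 = 11881 ≡ 16 (mod 113)
112 = 64 + 32 + 16 in binary powers of 2.
So 5^112 ≡ 16 · 109 · 30 ≡ 1 (mod 113).
Since the result is 1, base 5 gives no evidence that 113 is composite.

1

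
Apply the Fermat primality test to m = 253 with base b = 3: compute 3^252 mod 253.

31

3^1 ≡ 3 (mod 253)
3^2 ≡ 3^2 = 9 ≡ 9 (mod 253)
3^4 ≡ 9^2 = 81 ≡ 81 (mod 253)
3^8 ≡ 81^2 = 6561 ≡ 236 (mod 253)
3^16 ≡ 236^2 = 55696 ≡ 36 (mod 253)
3^32 ≡ 36^2 = 1296 ≡ 31 (mod 253)
3^64 ≡ 31^2 = 961 ≡ 202 (mod 253)
3^128 ≡ 202^2 = 40804 ≡ 71 (mod 253)
252 = 128 + 64 + 32 + 16 + 8 + 4 in binary powers of 2.
So 3^252 ≡ 71 · 202 · 31 · 36 · 236 · 81 ≡ 31 (mod 253).
Since 31 ≠ 1, base 3 is a Fermat witness: 253 is composite.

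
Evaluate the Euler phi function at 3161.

3024

Factor: 3161 = 29 · 109.
φ(3161) = (29−1) · (109−1) = 28 · 108 = 3024.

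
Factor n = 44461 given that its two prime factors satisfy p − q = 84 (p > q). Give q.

Since p = q + 84, we have 44461 = q(q + 84), so q² + 84q − 44461 = 0.
Discriminant: 84² + 4·44461 = 7056 + 177844 = 184900; √184900 = 430.
q = (−84 + 430)/2 = 173, and p = q + 84 = 257.
Check: 173 · 257 = 44461.

173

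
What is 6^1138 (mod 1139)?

920

6^1 ≡ 6 (mod 1139)
6^2 ≡ 6^2 = 36 ≡ 36 (mod 1139)
6^4 ≡ 36^2 = 1296 ≡ 157 (mod 1139)
6^8 ≡ 157^2 = 24649 ≡ 730 (mod 1139)
6^16 ≡ 730^2 = 532900 ≡ 987 (mod 1139)
6^32 ≡ 987^2 = 974169 ≡ 324 (mod 1139)
6^64 ≡ 324^2 = 104976 ≡ 188 (mod 1139)
6^128 ≡ 188^2 = 35344 ≡ 35 (mod 1139)
6^256 ≡ 35^2 = 1225 ≡ 86 (mod 1139)
6^512 ≡ 86^2 = 7396 ≡ 562 (mod 1139)
6^1024 ≡ 562^2 = 315844 ≡ 341 (mod 1139)
1138 = 1024 + 64 + 32 + 16 + 2 in binary powers of 2.
So 6^1138 ≡ 341 · 188 · 324 · 987 · 36 ≡ 920 (mod 1139).
Since 920 ≠ 1, base 6 is a Fermat witness: 1139 is composite.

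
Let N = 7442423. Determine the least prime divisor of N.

7442423 is odd.
Digit sum 26, not divisible by 3.
Ends in 3: not divisible by 5.
7: 7442423 = 7·1063203 + 2
11: 7442423 = 11·676583 + 10
13: 7442423 = 13·572494 + 1
17: 7442423 = 17·437789 + 10
19: 7442423 = 19·391706 + 9
23: 7442423 = 23·323583 + 14
29: 7442423 = 29·256635 + 8
31: 7442423 = 31·240078 + 5
37: 7442423 = 37·201146 + 21
41: 7442423 = 41·181522 + 21
43: 7442423 = 43·173079 + 26
47: 7442423 = 47·158349 + 20
53: 7442423 = 53·140423 + 4
59: 7442423 = 59·126142 + 45
61: 7442423 = 61·122006 + 57
67: 7442423 = 67·111080 + 63
71: 7442423 = 71·104822 + 61
73: 7442423 = 73·101951

73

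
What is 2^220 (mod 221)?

16

2^1 ≡ 2 (mod 221)
2^2 ≡ 2^2 = 4 ≡ 4 (mod 221)
2^4 ≡ 4^2 = 16 ≡ 16 (mod 221)
2^8 ≡ 16^2 = 256 ≡ 35 (mod 221)
2^16 ≡ 35^2 = 1225 ≡ 120 (mod 221)
2^32 ≡ 120^2 = 14400 ≡ 35 (mod 221)
2^64 ≡ 35^2 = 1225 ≡ 120 (mod 221)
2^128 ≡ 120^2 = 14400 ≡ 35 (mod 221)
220 = 128 + 64 + 16 + 8 + 4 in binary powers of 2.
So 2^220 ≡ 35 · 120 · 120 · 35 · 16 ≡ 16 (mod 221).
Since 16 ≠ 1, base 2 is a Fermat witness: 221 is composite.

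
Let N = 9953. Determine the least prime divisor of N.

37

9953 is odd.
Digit sum 26, not divisible by 3.
Ends in 3: not divisible by 5.
7: 9953 = 7·1421 + 6
11: 9953 = 11·904 + 9
13: 9953 = 13·765 + 8
17: 9953 = 17·585 + 8
19: 9953 = 19·523 + 16
23: 9953 = 23·432 + 17
29: 9953 = 29·343 + 6
31: 9953 = 31·321 + 2
37: 9953 = 37·269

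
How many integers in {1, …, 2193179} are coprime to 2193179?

2140776

Factor: 2193179 = 103 · 107 · 199.
φ(2193179) = (103−1) · (107−1) · (199−1) = 102 · 106 · 198 = 2140776.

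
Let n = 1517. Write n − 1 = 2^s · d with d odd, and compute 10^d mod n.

898

1517 − 1 = 1516 = 2^2 · 379, so d = 379.
10^1 ≡ 10 (mod 1517)
10^2 ≡ 10^2 = 100 ≡ 100 (mod 1517)
10^4 ≡ 100^2 = 10000 ≡ 898 (mod 1517)
10^8 ≡ 898^2 = 806404 ≡ 877 (mod 1517)
10^16 ≡ 877^2 = 769129 ≡ 10 (mod 1517)
10^32 ≡ 10^2 = 100 ≡ 100 (mod 1517)
10^64 ≡ 100^2 = 10000 ≡ 898 (mod 1517)
10^128 ≡ 898^2 = 806404 ≡ 877 (mod 1517)
10^256 ≡ 877^2 = 769129 ≡ 10 (mod 1517)
379 = 256 + 64 + 32 + 16 + 8 + 2 + 1 in binary powers of 2.
So 10^379 ≡ 10 · 898 · 100 · 10 · 877 · 100 · 10 ≡ 898 (mod 1517).
Squaring chain: 898 → 877; never reaches −1, so base 10 is a Miller–Rabin witness that 1517 is composite.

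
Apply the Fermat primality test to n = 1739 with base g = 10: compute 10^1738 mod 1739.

1231

10^1 ≡ 10 (mod 1739)
10^2 ≡ 10^2 = 100 ≡ 100 (mod 1739)
10^4 ≡ 100^2 = 10000 ≡ 1305 (mod 1739)
10^8 ≡ 1305^2 = 1703025 ≡ 544 (mod 1739)
10^16 ≡ 544^2 = 295936 ≡ 306 (mod 1739)
10^32 ≡ 306^2 = 93636 ≡ 1469 (mod 1739)
10^64 ≡ 1469^2 = 2157961 ≡ 1601 (mod 1739)
10^128 ≡ 1601^2 = 2563201 ≡ 1654 (mod 1739)
10^256 ≡ 1654^2 = 2735716 ≡ 269 (mod 1739)
10^512 ≡ 269^2 = 72361 ≡ 1062 (mod 1739)
10^1024 ≡ 1062^2 = 1127844 ≡ 972 (mod 1739)
1738 = 1024 + 512 + 128 + 64 + 8 + 2 in binary powers of 2.
So 10^1738 ≡ 972 · 1062 · 1654 · 1601 · 544 · 100 ≡ 1231 (mod 1739).
Since 1231 ≠ 1, base 10 is a Fermat witness: 1739 is composite.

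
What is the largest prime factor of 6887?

6887 = 71 · 97
97 is prime.
So 6887 = 71 · 97; the largest prime factor is 97.

97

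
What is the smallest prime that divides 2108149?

37

2108149 is odd.
Digit sum 25, not divisible by 3.
Ends in 9: not divisible by 5.
7: 2108149 = 7·301164 + 1
11: 2108149 = 11·191649 + 10
13: 2108149 = 13·162165 + 4
17: 2108149 = 17·124008 + 13
19: 2108149 = 19·110955 + 4
23: 2108149 = 23·91658 + 15
29: 2108149 = 29·72694 + 23
31: 2108149 = 31·68004 + 25
37: 2108149 = 37·56977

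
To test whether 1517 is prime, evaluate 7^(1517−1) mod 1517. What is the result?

107

7^1 ≡ 7 (mod 1517)
7^2 ≡ 7^2 = 49 ≡ 49 (mod 1517)
7^4 ≡ 49^2 = 2401 ≡ 884 (mod 1517)
7^8 ≡ 884^2 = 781456 ≡ 201 (mod 1517)
7^16 ≡ 201^2 = 40401 ≡ 959 (mod 1517)
7^32 ≡ 959^2 = 919681 ≡ 379 (mod 1517)
7^64 ≡ 379^2 = 143641 ≡ 1043 (mod 1517)
7^128 ≡ 1043^2 = 1087849 ≡ 160 (mod 1517)
7^256 ≡ 160^2 = 25600 ≡ 1328 (mod 1517)
7^512 ≡ 1328^2 = 1763584 ≡ 830 (mod 1517)
7^1024 ≡ 830^2 = 688900 ≡ 182 (mod 1517)
1516 = 1024 + 256 + 128 + 64 + 32 + 8 + 4 in binary powers of 2.
So 7^1516 ≡ 182 · 1328 · 160 · 1043 · 379 · 201 · 884 ≡ 107 (mod 1517).
Since 107 ≠ 1, base 7 is a Fermat witness: 1517 is composite.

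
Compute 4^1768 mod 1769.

1445

4^1 ≡ 4 (mod 1769)
4^2 ≡ 4^2 = 16 ≡ 16 (mod 1769)
4^4 ≡ 16^2 = 256 ≡ 256 (mod 1769)
4^8 ≡ 256^2 = 65536 ≡ 83 (mod 1769)
4^16 ≡ 83^2 = 6889 ≡ 1582 (mod 1769)
4^32 ≡ 1582^2 = 2502724 ≡ 1358 (mod 1769)
4^64 ≡ 1358^2 = 1844164 ≡ 866 (mod 1769)
4^128 ≡ 866^2 = 749956 ≡ 1669 (mod 1769)
4^256 ≡ 1669^2 = 2785561 ≡ 1155 (mod 1769)
4^512 ≡ 1155^2 = 1334025 ≡ 199 (mod 1769)
4^1024 ≡ 199^2 = 39601 ≡ 683 (mod 1769)
1768 = 1024 + 512 + 128 + 64 + 32 + 8 in binary powers of 2.
So 4^1768 ≡ 683 · 199 · 1669 · 866 · 1358 · 83 ≡ 1445 (mod 1769).
Since 1445 ≠ 1, base 4 is a Fermat witness: 1769 is composite.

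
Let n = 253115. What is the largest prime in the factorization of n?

71

253115 = 5 · 50623
50623 = 23 · 2201
2201 = 31 · 71
71 is prime.
So 253115 = 5 · 23 · 31 · 71; the largest prime factor is 71.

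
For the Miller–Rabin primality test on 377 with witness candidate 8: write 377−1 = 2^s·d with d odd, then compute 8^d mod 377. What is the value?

31

377 − 1 = 376 = 2^3 · 47, so d = 47.
8^1 ≡ 8 (mod 377)
8^2 ≡ 8^2 = 64 ≡ 64 (mod 377)
8^4 ≡ 64^2 = 4096 ≡ 326 (mod 377)
8^8 ≡ 326^2 = 106276 ≡ 339 (mod 377)
8^16 ≡ 339^2 = 114921 ≡ 313 (mod 377)
8^32 ≡ 313^2 = 97969 ≡ 326 (mod 377)
47 = 32 + 8 + 4 + 2 + 1 in binary powers of 2.
So 8^47 ≡ 326 · 339 · 326 · 64 · 8 ≡ 31 (mod 377).
Squaring chain: 31 → 207 → 248; never reaches −1, so base 8 is a Miller–Rabin witness that 377 is composite.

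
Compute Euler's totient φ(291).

Factor: 291 = 3 · 97.
φ(291) = (3−1) · (97−1) = 2 · 96 = 192.

192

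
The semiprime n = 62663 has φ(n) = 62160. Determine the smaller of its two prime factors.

φ(n) = (p−1)(q−1) = n − (p+q) + 1, so p + q = 62663 − 62160 + 1 = 504.
p and q are the roots of t² − 504t + 62663 = 0.
Discriminant: 504² − 4·62663 = 254016 − 250652 = 3364; √3364 = 58.
q = (504 − 58)/2 = 223, p = (504 + 58)/2 = 281.
Check: 223 · 281 = 62663.

223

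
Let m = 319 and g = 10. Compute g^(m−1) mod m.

122

10^1 ≡ 10 (mod 319)
10^2 ≡ 10^2 = 100 ≡ 100 (mod 319)
10^4 ≡ 100^2 = 10000 ≡ 111 (mod 319)
10^8 ≡ 111^2 = 12321 ≡ 199 (mod 319)
10^16 ≡ 199^2 = 39601 ≡ 45 (mod 319)
10^32 ≡ 45^2 = 2025 ≡ 111 (mod 319)
10^64 ≡ 111^2 = 12321 ≡ 199 (mod 319)
10^128 ≡ 199^2 = 39601 ≡ 45 (mod 319)
10^256 ≡ 45^2 = 2025 ≡ 111 (mod 319)
318 = 256 + 32 + 16 + 8 + 4 + 2 in binary powers of 2.
So 10^318 ≡ 111 · 111 · 45 · 199 · 111 · 100 ≡ 122 (mod 319).
Since 122 ≠ 1, base 10 is a Fermat witness: 319 is composite.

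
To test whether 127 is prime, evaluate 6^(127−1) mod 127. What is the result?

1

6^1 ≡ 6 (mod 127)
6^2 ≡ 6^2 = 36 ≡ 36 (mod 127)
6^4 ≡ 36^2 = 1296 ≡ 26 (mod 127)
6^8 ≡ 26^2 = 676 ≡ 41 (mod 127)
6^16 ≡ 41^2 = 1681 ≡ 30 (mod 127)
6^32 ≡ 30^2 = 900 ≡ 11 (mod 127)
6^64 ≡ 11^2 = 121 ≡ 121 (mod 127)
126 = 64 + 32 + 16 + 8 + 4 + 2 in binary powers of 2.
So 6^126 ≡ 121 · 11 · 30 · 41 · 26 · 36 ≡ 1 (mod 127).
Since the result is 1, base 6 gives no evidence that 127 is composite.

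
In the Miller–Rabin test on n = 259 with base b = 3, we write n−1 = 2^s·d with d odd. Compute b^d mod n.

27

259 − 1 = 258 = 2^1 · 129, so d = 129.
3^1 ≡ 3 (mod 259)
3^2 ≡ 3^2 = 9 ≡ 9 (mod 259)
3^4 ≡ 9^2 = 81 ≡ 81 (mod 259)
3^8 ≡ 81^2 = 6561 ≡ 86 (mod 259)
3^16 ≡ 86^2 = 7396 ≡ 144 (mod 259)
3^32 ≡ 144^2 = 20736 ≡ 16 (mod 259)
3^64 ≡ 16^2 = 256 ≡ 256 (mod 259)
3^128 ≡ 256^2 = 65536 ≡ 9 (mod 259)
129 = 128 + 1 in binary powers of 2.
So 3^129 ≡ 9 · 3 ≡ 27 (mod 259).
Squaring chain: 27; never reaches −1, so base 3 is a Miller–Rabin witness that 259 is composite.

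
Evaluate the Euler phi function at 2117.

2016

Factor: 2117 = 29 · 73.
φ(2117) = (29−1) · (73−1) = 28 · 72 = 2016.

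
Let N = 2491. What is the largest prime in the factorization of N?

53

2491 = 47 · 53
53 is prime.
So 2491 = 47 · 53; the largest prime factor is 53.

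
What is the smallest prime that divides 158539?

23

158539 is odd.
Digit sum 31, not divisible by 3.
Ends in 9: not divisible by 5.
7: 158539 = 7·22648 + 3
11: 158539 = 11·14412 + 7
13: 158539 = 13·12195 + 4
17: 158539 = 17·9325 + 14
19: 158539 = 19·8344 + 3
23: 158539 = 23·6893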